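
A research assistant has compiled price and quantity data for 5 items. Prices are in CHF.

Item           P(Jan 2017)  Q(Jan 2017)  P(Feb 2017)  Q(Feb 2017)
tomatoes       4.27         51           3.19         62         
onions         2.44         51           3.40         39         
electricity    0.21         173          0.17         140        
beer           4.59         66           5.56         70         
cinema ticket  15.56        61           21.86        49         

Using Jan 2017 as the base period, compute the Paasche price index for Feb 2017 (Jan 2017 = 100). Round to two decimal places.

Paasche price index uses current-period quantities as weights.
ΣP(Feb 2017)·Q(Feb 2017) = 3.19×62 + 3.40×39 + 0.17×140 + 5.56×70 + 21.86×49 = 197.78 + 132.6 + 23.8 + 389.2 + 1071.14 = 1814.52
ΣP(Jan 2017)·Q(Feb 2017) = 4.27×62 + 2.44×39 + 0.21×140 + 4.59×70 + 15.56×49 = 264.74 + 95.16 + 29.4 + 321.3 + 762.44 = 1473.04
Index = 1814.52 / 1473.04 × 100 = 123.1820

123.18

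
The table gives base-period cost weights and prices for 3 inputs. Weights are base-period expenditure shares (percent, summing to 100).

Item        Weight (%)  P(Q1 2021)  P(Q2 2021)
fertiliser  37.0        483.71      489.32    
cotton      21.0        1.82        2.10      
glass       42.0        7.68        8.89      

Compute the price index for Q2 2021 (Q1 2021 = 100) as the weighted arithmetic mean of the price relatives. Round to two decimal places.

fertiliser: 37.0 × (489.32/483.71) = 37.0 × 1.011598 = 37.4291
cotton: 21.0 × (2.10/1.82) = 21.0 × 1.153846 = 24.2308
glass: 42.0 × (8.89/7.68) = 42.0 × 1.157552 = 48.6172
Index = Σ wᵢ·(p₁ᵢ/p₀ᵢ) = 37.4291 + 24.2308 + 48.6172 = 110.2771

110.28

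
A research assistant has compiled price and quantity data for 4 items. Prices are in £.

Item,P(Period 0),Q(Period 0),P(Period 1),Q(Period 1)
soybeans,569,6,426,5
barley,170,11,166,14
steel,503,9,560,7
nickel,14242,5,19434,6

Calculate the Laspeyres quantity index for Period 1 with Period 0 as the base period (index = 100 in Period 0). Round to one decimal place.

Laspeyres quantity index uses base-period prices as weights.
ΣP(Period 0)·Q(Period 1) = 569×5 + 170×14 + 503×7 + 14242×6 = 2845 + 2380 + 3521 + 85452 = 94198
ΣP(Period 0)·Q(Period 0) = 569×6 + 170×11 + 503×9 + 14242×5 = 3414 + 1870 + 4527 + 71210 = 81021
Index = 94198 / 81021 × 100 = 116.2637

116.3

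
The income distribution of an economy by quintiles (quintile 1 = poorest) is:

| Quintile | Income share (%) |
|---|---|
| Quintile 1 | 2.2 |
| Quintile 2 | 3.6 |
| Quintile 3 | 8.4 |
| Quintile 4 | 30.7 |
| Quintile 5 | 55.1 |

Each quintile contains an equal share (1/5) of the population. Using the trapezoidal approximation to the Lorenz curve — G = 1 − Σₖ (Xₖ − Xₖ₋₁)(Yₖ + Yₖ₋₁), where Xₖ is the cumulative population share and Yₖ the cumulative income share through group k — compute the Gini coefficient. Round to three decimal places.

Cumulative income shares Yₖ: 0.0220, 0.0580, 0.1420, 0.4490, 1.0000
Σ (Xₖ−Xₖ₋₁)(Yₖ+Yₖ₋₁) = (1/5)(0.0220+0.0000) + (1/5)(0.0580+0.0220) + (1/5)(0.1420+0.0580) + (1/5)(0.4490+0.1420) + (1/5)(1.0000+0.4490)
  = 0.0044 + 0.0160 + 0.0400 + 0.1182 + 0.2898 = 0.4684
G = 1 − 0.4684 = 0.5316

0.532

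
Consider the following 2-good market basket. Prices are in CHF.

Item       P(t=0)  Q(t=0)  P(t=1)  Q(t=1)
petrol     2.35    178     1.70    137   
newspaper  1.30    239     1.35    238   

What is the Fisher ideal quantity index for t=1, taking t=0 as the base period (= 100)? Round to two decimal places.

Laspeyres component (base-period weights):
ΣP(t=0)Q(t=1) = 2.35×137 + 1.30×238 = 321.95 + 309.4 = 631.35
ΣP(t=0)Q(t=0) = 2.35×178 + 1.30×239 = 418.3 + 310.7 = 729
L = 631.35 / 729 × 100 = 86.6049
Paasche component (current-period weights):
ΣP(t=1)Q(t=1) = 1.70×137 + 1.35×238 = 232.9 + 321.3 = 554.2
ΣP(t=1)Q(t=0) = 1.70×178 + 1.35×239 = 302.6 + 322.65 = 625.25
P = 554.2 / 625.25 × 100 = 88.6365
Fisher = √(L × P) = √(86.6049 × 88.6365) = 87.6149

87.61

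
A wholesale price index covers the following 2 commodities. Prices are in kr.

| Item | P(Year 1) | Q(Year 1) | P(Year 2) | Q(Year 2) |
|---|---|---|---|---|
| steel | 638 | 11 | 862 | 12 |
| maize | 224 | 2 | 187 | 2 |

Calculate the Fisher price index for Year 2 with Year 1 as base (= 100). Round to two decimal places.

132.13

Laspeyres component (base-period weights):
ΣP(Year 2)Q(Year 1) = 862×11 + 187×2 = 9482 + 374 = 9856
ΣP(Year 1)Q(Year 1) = 638×11 + 224×2 = 7018 + 448 = 7466
L = 9856 / 7466 × 100 = 132.0118
Paasche component (current-period weights):
ΣP(Year 2)Q(Year 2) = 862×12 + 187×2 = 10344 + 374 = 10718
ΣP(Year 1)Q(Year 2) = 638×12 + 224×2 = 7656 + 448 = 8104
P = 10718 / 8104 × 100 = 132.2557
Fisher = √(L × P) = √(132.0118 × 132.2557) = 132.1337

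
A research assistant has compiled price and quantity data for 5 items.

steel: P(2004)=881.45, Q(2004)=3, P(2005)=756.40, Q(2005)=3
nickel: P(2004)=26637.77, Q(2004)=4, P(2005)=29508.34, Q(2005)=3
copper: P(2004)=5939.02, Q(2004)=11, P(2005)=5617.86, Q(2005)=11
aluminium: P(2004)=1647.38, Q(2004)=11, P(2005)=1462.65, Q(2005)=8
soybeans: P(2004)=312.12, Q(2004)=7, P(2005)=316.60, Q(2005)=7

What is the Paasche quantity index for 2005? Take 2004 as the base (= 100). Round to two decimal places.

83.09

Paasche quantity index uses current-period prices as weights.
ΣP(2005)·Q(2005) = 756.40×3 + 29508.34×3 + 5617.86×11 + 1462.65×8 + 316.60×7 = 2269.2 + 88525.02 + 61796.46 + 11701.2 + 2216.2 = 166508.08
ΣP(2005)·Q(2004) = 756.40×3 + 29508.34×4 + 5617.86×11 + 1462.65×11 + 316.60×7 = 2269.2 + 118033.36 + 61796.46 + 16089.15 + 2216.2 = 200404.37
Index = 166508.08 / 200404.37 × 100 = 83.0861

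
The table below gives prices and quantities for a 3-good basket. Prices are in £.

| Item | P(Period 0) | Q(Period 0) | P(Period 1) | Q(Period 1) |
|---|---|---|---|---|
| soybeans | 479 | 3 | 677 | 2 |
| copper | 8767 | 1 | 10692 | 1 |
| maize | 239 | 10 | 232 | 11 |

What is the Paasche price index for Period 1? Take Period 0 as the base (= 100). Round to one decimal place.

118.2

Paasche price index uses current-period quantities as weights.
ΣP(Period 1)·Q(Period 1) = 677×2 + 10692×1 + 232×11 = 1354 + 10692 + 2552 = 14598
ΣP(Period 0)·Q(Period 1) = 479×2 + 8767×1 + 239×11 = 958 + 8767 + 2629 = 12354
Index = 14598 / 12354 × 100 = 118.1642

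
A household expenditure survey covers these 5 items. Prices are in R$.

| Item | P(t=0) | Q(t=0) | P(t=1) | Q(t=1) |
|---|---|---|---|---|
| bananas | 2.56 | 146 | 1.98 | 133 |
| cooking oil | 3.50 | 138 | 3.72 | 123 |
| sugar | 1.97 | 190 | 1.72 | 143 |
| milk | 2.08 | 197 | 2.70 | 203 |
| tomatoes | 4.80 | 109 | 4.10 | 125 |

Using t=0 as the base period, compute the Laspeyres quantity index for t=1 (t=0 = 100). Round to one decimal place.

Laspeyres quantity index uses base-period prices as weights.
ΣP(t=0)·Q(t=1) = 2.56×133 + 3.50×123 + 1.97×143 + 2.08×203 + 4.80×125 = 340.48 + 430.5 + 281.71 + 422.24 + 600 = 2074.93
ΣP(t=0)·Q(t=0) = 2.56×146 + 3.50×138 + 1.97×190 + 2.08×197 + 4.80×109 = 373.76 + 483 + 374.3 + 409.76 + 523.2 = 2164.02
Index = 2074.93 / 2164.02 × 100 = 95.8831

95.9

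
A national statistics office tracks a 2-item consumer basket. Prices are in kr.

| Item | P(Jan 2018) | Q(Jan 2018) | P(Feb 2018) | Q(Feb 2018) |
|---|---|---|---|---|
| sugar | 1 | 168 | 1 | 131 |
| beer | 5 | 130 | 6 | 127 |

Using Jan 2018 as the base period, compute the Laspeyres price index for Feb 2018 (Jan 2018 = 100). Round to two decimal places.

Laspeyres price index uses base-period quantities as weights.
ΣP(Feb 2018)·Q(Jan 2018) = 1×168 + 6×130 = 168 + 780 = 948
ΣP(Jan 2018)·Q(Jan 2018) = 1×168 + 5×130 = 168 + 650 = 818
Index = 948 / 818 × 100 = 115.8924

115.89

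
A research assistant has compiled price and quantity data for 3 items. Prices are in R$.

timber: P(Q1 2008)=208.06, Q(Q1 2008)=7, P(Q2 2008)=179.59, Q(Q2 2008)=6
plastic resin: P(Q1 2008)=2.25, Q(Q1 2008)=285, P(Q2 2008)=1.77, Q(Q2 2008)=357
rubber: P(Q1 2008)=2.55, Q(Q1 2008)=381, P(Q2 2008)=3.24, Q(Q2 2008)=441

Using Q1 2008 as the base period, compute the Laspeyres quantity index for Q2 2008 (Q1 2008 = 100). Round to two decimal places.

103.48

Laspeyres quantity index uses base-period prices as weights.
ΣP(Q1 2008)·Q(Q2 2008) = 208.06×6 + 2.25×357 + 2.55×441 = 1248.36 + 803.25 + 1124.55 = 3176.16
ΣP(Q1 2008)·Q(Q1 2008) = 208.06×7 + 2.25×285 + 2.55×381 = 1456.42 + 641.25 + 971.55 = 3069.22
Index = 3176.16 / 3069.22 × 100 = 103.4843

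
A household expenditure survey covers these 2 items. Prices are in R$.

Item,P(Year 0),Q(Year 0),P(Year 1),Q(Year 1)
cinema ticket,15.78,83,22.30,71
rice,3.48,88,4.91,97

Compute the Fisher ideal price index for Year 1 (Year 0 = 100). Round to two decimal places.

141.27

Laspeyres component (base-period weights):
ΣP(Year 1)Q(Year 0) = 22.30×83 + 4.91×88 = 1850.9 + 432.08 = 2282.98
ΣP(Year 0)Q(Year 0) = 15.78×83 + 3.48×88 = 1309.74 + 306.24 = 1615.98
L = 2282.98 / 1615.98 × 100 = 141.2753
Paasche component (current-period weights):
ΣP(Year 1)Q(Year 1) = 22.30×71 + 4.91×97 = 1583.3 + 476.27 = 2059.57
ΣP(Year 0)Q(Year 1) = 15.78×71 + 3.48×97 = 1120.38 + 337.56 = 1457.94
P = 2059.57 / 1457.94 × 100 = 141.2658
Fisher = √(L × P) = √(141.2753 × 141.2658) = 141.2705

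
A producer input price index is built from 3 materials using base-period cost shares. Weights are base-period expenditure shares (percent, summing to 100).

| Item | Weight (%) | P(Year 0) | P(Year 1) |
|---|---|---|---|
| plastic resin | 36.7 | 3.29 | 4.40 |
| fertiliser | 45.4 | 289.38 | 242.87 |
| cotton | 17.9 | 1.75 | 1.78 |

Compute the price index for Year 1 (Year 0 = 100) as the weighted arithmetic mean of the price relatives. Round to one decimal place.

plastic resin: 36.7 × (4.40/3.29) = 36.7 × 1.337386 = 49.0821
fertiliser: 45.4 × (242.87/289.38) = 45.4 × 0.839277 = 38.1032
cotton: 17.9 × (1.78/1.75) = 17.9 × 1.017143 = 18.2069
Index = Σ wᵢ·(p₁ᵢ/p₀ᵢ) = 49.0821 + 38.1032 + 18.2069 = 105.3921

105.4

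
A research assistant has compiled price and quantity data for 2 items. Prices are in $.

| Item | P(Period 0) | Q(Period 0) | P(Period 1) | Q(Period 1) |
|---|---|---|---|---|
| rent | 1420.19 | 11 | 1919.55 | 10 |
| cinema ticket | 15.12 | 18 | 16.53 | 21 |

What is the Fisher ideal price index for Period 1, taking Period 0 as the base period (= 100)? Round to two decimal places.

134.66

Laspeyres component (base-period weights):
ΣP(Period 1)Q(Period 0) = 1919.55×11 + 16.53×18 = 21115.05 + 297.54 = 21412.59
ΣP(Period 0)Q(Period 0) = 1420.19×11 + 15.12×18 = 15622.09 + 272.16 = 15894.25
L = 21412.59 / 15894.25 × 100 = 134.7191
Paasche component (current-period weights):
ΣP(Period 1)Q(Period 1) = 1919.55×10 + 16.53×21 = 19195.5 + 347.13 = 19542.63
ΣP(Period 0)Q(Period 1) = 1420.19×10 + 15.12×21 = 14201.9 + 317.52 = 14519.42
P = 19542.63 / 14519.42 × 100 = 134.5965
Fisher = √(L × P) = √(134.7191 × 134.5965) = 134.6578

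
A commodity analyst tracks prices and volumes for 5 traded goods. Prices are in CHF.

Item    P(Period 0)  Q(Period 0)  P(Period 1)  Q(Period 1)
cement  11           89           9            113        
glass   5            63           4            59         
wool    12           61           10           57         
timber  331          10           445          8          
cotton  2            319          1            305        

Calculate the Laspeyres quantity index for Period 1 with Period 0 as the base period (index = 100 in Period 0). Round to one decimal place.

91.7

Laspeyres quantity index uses base-period prices as weights.
ΣP(Period 0)·Q(Period 1) = 11×113 + 5×59 + 12×57 + 331×8 + 2×305 = 1243 + 295 + 684 + 2648 + 610 = 5480
ΣP(Period 0)·Q(Period 0) = 11×89 + 5×63 + 12×61 + 331×10 + 2×319 = 979 + 315 + 732 + 3310 + 638 = 5974
Index = 5480 / 5974 × 100 = 91.7308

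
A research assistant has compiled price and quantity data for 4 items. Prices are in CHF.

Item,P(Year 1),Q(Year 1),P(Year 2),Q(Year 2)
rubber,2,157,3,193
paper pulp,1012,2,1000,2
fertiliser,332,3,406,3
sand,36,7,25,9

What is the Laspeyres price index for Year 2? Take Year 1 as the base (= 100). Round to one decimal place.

107.8

Laspeyres price index uses base-period quantities as weights.
ΣP(Year 2)·Q(Year 1) = 3×157 + 1000×2 + 406×3 + 25×7 = 471 + 2000 + 1218 + 175 = 3864
ΣP(Year 1)·Q(Year 1) = 2×157 + 1012×2 + 332×3 + 36×7 = 314 + 2024 + 996 + 252 = 3586
Index = 3864 / 3586 × 100 = 107.7524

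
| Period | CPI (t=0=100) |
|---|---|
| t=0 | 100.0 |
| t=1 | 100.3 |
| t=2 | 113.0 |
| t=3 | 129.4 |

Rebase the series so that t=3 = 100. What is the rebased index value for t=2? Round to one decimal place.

Rebased(t=2) = 113.0 / 129.4 × 100 = 87.3261

87.3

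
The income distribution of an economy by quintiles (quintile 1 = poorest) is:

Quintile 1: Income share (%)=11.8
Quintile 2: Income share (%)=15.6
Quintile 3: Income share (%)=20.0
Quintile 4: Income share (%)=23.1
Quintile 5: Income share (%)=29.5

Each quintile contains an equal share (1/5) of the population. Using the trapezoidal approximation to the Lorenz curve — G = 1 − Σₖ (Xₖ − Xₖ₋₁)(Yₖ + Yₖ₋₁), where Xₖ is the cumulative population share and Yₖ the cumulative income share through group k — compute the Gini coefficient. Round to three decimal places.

Cumulative income shares Yₖ: 0.1180, 0.2740, 0.4740, 0.7050, 1.0000
Σ (Xₖ−Xₖ₋₁)(Yₖ+Yₖ₋₁) = (1/5)(0.1180+0.0000) + (1/5)(0.2740+0.1180) + (1/5)(0.4740+0.2740) + (1/5)(0.7050+0.4740) + (1/5)(1.0000+0.7050)
  = 0.0236 + 0.0784 + 0.1496 + 0.2358 + 0.3410 = 0.8284
G = 1 − 0.8284 = 0.1716

0.172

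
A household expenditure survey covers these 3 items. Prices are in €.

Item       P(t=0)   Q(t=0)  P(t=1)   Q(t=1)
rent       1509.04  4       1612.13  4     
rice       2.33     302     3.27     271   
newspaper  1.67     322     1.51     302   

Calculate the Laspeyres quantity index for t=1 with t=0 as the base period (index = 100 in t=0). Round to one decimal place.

Laspeyres quantity index uses base-period prices as weights.
ΣP(t=0)·Q(t=1) = 1509.04×4 + 2.33×271 + 1.67×302 = 6036.16 + 631.43 + 504.34 = 7171.93
ΣP(t=0)·Q(t=0) = 1509.04×4 + 2.33×302 + 1.67×322 = 6036.16 + 703.66 + 537.74 = 7277.56
Index = 7171.93 / 7277.56 × 100 = 98.5486

98.5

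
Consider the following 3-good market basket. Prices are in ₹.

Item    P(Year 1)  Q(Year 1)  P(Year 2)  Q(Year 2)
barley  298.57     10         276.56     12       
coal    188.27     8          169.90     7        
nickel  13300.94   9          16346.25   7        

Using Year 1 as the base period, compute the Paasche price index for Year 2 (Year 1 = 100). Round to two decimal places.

121.35

Paasche price index uses current-period quantities as weights.
ΣP(Year 2)·Q(Year 2) = 276.56×12 + 169.90×7 + 16346.25×7 = 3318.72 + 1189.3 + 114423.75 = 118931.77
ΣP(Year 1)·Q(Year 2) = 298.57×12 + 188.27×7 + 13300.94×7 = 3582.84 + 1317.89 + 93106.58 = 98007.31
Index = 118931.77 / 98007.31 × 100 = 121.3499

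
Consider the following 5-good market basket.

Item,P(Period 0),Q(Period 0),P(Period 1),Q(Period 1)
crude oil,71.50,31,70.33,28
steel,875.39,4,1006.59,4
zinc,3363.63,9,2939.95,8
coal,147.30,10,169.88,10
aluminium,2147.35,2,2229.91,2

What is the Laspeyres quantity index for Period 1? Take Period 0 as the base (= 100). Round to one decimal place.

91.4

Laspeyres quantity index uses base-period prices as weights.
ΣP(Period 0)·Q(Period 1) = 71.50×28 + 875.39×4 + 3363.63×8 + 147.30×10 + 2147.35×2 = 2002 + 3501.56 + 26909.04 + 1473 + 4294.7 = 38180.3
ΣP(Period 0)·Q(Period 0) = 71.50×31 + 875.39×4 + 3363.63×9 + 147.30×10 + 2147.35×2 = 2216.5 + 3501.56 + 30272.67 + 1473 + 4294.7 = 41758.43
Index = 38180.3 / 41758.43 × 100 = 91.4314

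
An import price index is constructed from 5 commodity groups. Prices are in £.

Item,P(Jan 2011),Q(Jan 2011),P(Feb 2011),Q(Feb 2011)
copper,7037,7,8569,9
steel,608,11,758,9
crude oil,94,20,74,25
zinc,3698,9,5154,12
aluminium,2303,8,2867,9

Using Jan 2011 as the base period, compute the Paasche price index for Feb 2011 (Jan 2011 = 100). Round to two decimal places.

127.29

Paasche price index uses current-period quantities as weights.
ΣP(Feb 2011)·Q(Feb 2011) = 8569×9 + 758×9 + 74×25 + 5154×12 + 2867×9 = 77121 + 6822 + 1850 + 61848 + 25803 = 173444
ΣP(Jan 2011)·Q(Feb 2011) = 7037×9 + 608×9 + 94×25 + 3698×12 + 2303×9 = 63333 + 5472 + 2350 + 44376 + 20727 = 136258
Index = 173444 / 136258 × 100 = 127.2909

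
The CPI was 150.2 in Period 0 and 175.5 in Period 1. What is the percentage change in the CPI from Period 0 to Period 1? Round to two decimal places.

Change = (175.5 − 150.2) / 150.2 × 100
       = 25.3 / 150.2 × 100 = 16.8442%

16.84%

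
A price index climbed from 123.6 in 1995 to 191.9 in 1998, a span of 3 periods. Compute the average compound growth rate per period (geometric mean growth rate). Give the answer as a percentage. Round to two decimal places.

Growth factor = (191.9/123.6)^(1/3) = (1.552589)^(1/3) = 1.157939
Growth rate = 1.157939 − 1 = 0.157939 = 15.7939%

15.79%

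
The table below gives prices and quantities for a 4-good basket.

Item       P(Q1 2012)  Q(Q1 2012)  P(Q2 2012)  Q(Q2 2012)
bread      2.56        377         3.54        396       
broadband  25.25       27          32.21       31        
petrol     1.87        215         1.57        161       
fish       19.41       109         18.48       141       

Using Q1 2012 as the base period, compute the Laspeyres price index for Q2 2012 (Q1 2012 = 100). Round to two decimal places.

Laspeyres price index uses base-period quantities as weights.
ΣP(Q2 2012)·Q(Q1 2012) = 3.54×377 + 32.21×27 + 1.57×215 + 18.48×109 = 1334.58 + 869.67 + 337.55 + 2014.32 = 4556.12
ΣP(Q1 2012)·Q(Q1 2012) = 2.56×377 + 25.25×27 + 1.87×215 + 19.41×109 = 965.12 + 681.75 + 402.05 + 2115.69 = 4164.61
Index = 4556.12 / 4164.61 × 100 = 109.4009

109.40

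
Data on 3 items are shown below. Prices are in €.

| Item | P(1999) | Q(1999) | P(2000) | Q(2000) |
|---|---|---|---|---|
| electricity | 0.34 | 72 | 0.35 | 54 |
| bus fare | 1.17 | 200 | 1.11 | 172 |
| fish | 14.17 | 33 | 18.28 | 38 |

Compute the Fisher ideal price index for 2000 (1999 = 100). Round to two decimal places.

Laspeyres component (base-period weights):
ΣP(2000)Q(1999) = 0.35×72 + 1.11×200 + 18.28×33 = 25.2 + 222 + 603.24 = 850.44
ΣP(1999)Q(1999) = 0.34×72 + 1.17×200 + 14.17×33 = 24.48 + 234 + 467.61 = 726.09
L = 850.44 / 726.09 × 100 = 117.1260
Paasche component (current-period weights):
ΣP(2000)Q(2000) = 0.35×54 + 1.11×172 + 18.28×38 = 18.9 + 190.92 + 694.64 = 904.46
ΣP(1999)Q(2000) = 0.34×54 + 1.17×172 + 14.17×38 = 18.36 + 201.24 + 538.46 = 758.06
P = 904.46 / 758.06 × 100 = 119.3125
Fisher = √(L × P) = √(117.1260 × 119.3125) = 118.2142

118.21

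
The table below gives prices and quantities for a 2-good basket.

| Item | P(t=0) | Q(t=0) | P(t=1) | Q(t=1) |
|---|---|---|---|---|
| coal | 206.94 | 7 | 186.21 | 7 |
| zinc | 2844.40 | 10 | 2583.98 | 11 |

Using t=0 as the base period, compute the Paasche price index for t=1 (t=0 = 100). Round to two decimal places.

Paasche price index uses current-period quantities as weights.
ΣP(t=1)·Q(t=1) = 186.21×7 + 2583.98×11 = 1303.47 + 28423.78 = 29727.25
ΣP(t=0)·Q(t=1) = 206.94×7 + 2844.40×11 = 1448.58 + 31288.4 = 32736.98
Index = 29727.25 / 32736.98 × 100 = 90.8063

90.81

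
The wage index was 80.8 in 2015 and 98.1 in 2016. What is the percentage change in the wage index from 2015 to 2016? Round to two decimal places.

Change = (98.1 − 80.8) / 80.8 × 100
       = 17.3 / 80.8 × 100 = 21.4109%

21.41%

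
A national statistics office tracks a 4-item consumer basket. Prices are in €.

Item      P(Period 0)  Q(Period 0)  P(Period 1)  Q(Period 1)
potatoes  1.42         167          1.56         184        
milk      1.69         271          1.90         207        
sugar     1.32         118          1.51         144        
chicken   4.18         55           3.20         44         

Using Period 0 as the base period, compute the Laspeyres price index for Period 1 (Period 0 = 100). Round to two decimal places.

104.52

Laspeyres price index uses base-period quantities as weights.
ΣP(Period 1)·Q(Period 0) = 1.56×167 + 1.90×271 + 1.51×118 + 3.20×55 = 260.52 + 514.9 + 178.18 + 176 = 1129.6
ΣP(Period 0)·Q(Period 0) = 1.42×167 + 1.69×271 + 1.32×118 + 4.18×55 = 237.14 + 457.99 + 155.76 + 229.9 = 1080.79
Index = 1129.6 / 1080.79 × 100 = 104.5161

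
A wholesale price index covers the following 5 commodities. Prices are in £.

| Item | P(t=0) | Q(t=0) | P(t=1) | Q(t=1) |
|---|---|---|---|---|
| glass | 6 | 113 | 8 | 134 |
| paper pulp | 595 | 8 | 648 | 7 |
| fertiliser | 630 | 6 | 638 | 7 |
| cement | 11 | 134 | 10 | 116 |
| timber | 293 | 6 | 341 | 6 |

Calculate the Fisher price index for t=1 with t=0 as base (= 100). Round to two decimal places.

106.91

Laspeyres component (base-period weights):
ΣP(t=1)Q(t=0) = 8×113 + 648×8 + 638×6 + 10×134 + 341×6 = 904 + 5184 + 3828 + 1340 + 2046 = 13302
ΣP(t=0)Q(t=0) = 6×113 + 595×8 + 630×6 + 11×134 + 293×6 = 678 + 4760 + 3780 + 1474 + 1758 = 12450
L = 13302 / 12450 × 100 = 106.8434
Paasche component (current-period weights):
ΣP(t=1)Q(t=1) = 8×134 + 648×7 + 638×7 + 10×116 + 341×6 = 1072 + 4536 + 4466 + 1160 + 2046 = 13280
ΣP(t=0)Q(t=1) = 6×134 + 595×7 + 630×7 + 11×116 + 293×6 = 804 + 4165 + 4410 + 1276 + 1758 = 12413
P = 13280 / 12413 × 100 = 106.9846
Fisher = √(L × P) = √(106.8434 × 106.9846) = 106.9140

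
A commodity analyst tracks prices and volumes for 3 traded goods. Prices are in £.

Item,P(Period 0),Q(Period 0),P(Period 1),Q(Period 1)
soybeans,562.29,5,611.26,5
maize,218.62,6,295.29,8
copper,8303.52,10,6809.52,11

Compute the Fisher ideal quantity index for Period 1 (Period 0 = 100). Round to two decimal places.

110.09

Laspeyres component (base-period weights):
ΣP(Period 0)Q(Period 1) = 562.29×5 + 218.62×8 + 8303.52×11 = 2811.45 + 1748.96 + 91338.72 = 95899.13
ΣP(Period 0)Q(Period 0) = 562.29×5 + 218.62×6 + 8303.52×10 = 2811.45 + 1311.72 + 83035.2 = 87158.37
L = 95899.13 / 87158.37 × 100 = 110.0286
Paasche component (current-period weights):
ΣP(Period 1)Q(Period 1) = 611.26×5 + 295.29×8 + 6809.52×11 = 3056.3 + 2362.32 + 74904.72 = 80323.34
ΣP(Period 1)Q(Period 0) = 611.26×5 + 295.29×6 + 6809.52×10 = 3056.3 + 1771.74 + 68095.2 = 72923.24
P = 80323.34 / 72923.24 × 100 = 110.1478
Fisher = √(L × P) = √(110.0286 × 110.1478) = 110.0882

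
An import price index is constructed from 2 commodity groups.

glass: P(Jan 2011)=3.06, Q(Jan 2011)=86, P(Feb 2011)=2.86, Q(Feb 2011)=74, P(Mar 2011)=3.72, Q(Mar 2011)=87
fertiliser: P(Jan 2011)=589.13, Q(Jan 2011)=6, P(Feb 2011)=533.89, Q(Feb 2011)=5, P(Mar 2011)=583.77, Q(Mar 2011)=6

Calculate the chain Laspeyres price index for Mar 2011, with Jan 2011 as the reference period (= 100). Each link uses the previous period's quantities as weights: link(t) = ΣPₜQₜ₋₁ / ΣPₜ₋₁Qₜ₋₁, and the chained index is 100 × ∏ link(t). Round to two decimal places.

100.69

Link Jan 2011→Feb 2011:
ΣP(Feb 2011)Q(Jan 2011) = 2.86×86 + 533.89×6 = 245.96 + 3203.34 = 3449.3
ΣP(Jan 2011)Q(Jan 2011) = 3.06×86 + 589.13×6 = 263.16 + 3534.78 = 3797.94
link = 3449.3/3797.94 = 0.908203
Link Feb 2011→Mar 2011:
ΣP(Mar 2011)Q(Feb 2011) = 3.72×74 + 583.77×5 = 275.28 + 2918.85 = 3194.13
ΣP(Feb 2011)Q(Feb 2011) = 2.86×74 + 533.89×5 = 211.64 + 2669.45 = 2881.09
link = 3194.13/2881.09 = 1.108653
Chained index = 100 × 0.908203 × 1.108653 = 100.6882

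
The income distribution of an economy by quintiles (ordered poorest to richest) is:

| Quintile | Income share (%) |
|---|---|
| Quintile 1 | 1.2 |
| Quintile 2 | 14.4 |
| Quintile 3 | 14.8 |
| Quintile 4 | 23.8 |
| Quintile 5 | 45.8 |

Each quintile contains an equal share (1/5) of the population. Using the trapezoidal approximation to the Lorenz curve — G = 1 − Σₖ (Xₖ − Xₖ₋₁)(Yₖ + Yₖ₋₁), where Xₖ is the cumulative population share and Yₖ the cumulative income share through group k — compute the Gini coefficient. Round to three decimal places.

Cumulative income shares Yₖ: 0.0120, 0.1560, 0.3040, 0.5420, 1.0000
Σ (Xₖ−Xₖ₋₁)(Yₖ+Yₖ₋₁) = (1/5)(0.0120+0.0000) + (1/5)(0.1560+0.0120) + (1/5)(0.3040+0.1560) + (1/5)(0.5420+0.3040) + (1/5)(1.0000+0.5420)
  = 0.0024 + 0.0336 + 0.0920 + 0.1692 + 0.3084 = 0.6056
G = 1 − 0.6056 = 0.3944

0.394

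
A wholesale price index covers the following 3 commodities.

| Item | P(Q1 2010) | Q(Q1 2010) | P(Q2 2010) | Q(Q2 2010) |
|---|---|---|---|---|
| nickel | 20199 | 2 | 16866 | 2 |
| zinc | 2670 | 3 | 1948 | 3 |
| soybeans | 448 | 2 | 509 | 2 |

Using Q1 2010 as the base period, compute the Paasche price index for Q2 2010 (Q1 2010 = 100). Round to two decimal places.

82.33

Paasche price index uses current-period quantities as weights.
ΣP(Q2 2010)·Q(Q2 2010) = 16866×2 + 1948×3 + 509×2 = 33732 + 5844 + 1018 = 40594
ΣP(Q1 2010)·Q(Q2 2010) = 20199×2 + 2670×3 + 448×2 = 40398 + 8010 + 896 = 49304
Index = 40594 / 49304 × 100 = 82.3341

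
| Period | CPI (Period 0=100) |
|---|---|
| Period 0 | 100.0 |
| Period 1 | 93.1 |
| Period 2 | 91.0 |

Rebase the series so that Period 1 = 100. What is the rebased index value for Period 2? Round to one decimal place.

Rebased(Period 2) = 91.0 / 93.1 × 100 = 97.7444

97.7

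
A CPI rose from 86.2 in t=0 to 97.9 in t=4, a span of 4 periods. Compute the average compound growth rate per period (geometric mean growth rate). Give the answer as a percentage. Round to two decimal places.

3.23%

Growth factor = (97.9/86.2)^(1/4) = (1.135731)^(1/4) = 1.032331
Growth rate = 1.032331 − 1 = 0.032331 = 3.2331%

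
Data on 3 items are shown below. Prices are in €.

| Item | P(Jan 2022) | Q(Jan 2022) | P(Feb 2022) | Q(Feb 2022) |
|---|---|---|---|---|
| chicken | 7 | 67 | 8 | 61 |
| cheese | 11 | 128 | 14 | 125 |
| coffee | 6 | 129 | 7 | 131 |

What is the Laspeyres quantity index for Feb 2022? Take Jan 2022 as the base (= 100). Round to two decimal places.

97.62

Laspeyres quantity index uses base-period prices as weights.
ΣP(Jan 2022)·Q(Feb 2022) = 7×61 + 11×125 + 6×131 = 427 + 1375 + 786 = 2588
ΣP(Jan 2022)·Q(Jan 2022) = 7×67 + 11×128 + 6×129 = 469 + 1408 + 774 = 2651
Index = 2588 / 2651 × 100 = 97.6235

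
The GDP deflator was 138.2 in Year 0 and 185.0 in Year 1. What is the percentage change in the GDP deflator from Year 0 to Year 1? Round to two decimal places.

Change = (185.0 − 138.2) / 138.2 × 100
       = 46.8 / 138.2 × 100 = 33.8640%

33.86%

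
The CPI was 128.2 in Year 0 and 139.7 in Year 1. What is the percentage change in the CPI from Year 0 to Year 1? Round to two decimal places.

8.97%

Change = (139.7 − 128.2) / 128.2 × 100
       = 11.5 / 128.2 × 100 = 8.9704%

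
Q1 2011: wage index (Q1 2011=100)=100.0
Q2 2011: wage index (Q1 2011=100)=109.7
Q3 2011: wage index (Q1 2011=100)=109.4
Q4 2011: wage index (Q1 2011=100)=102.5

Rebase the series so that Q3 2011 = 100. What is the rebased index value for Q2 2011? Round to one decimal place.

Rebased(Q2 2011) = 109.7 / 109.4 × 100 = 100.2742

100.3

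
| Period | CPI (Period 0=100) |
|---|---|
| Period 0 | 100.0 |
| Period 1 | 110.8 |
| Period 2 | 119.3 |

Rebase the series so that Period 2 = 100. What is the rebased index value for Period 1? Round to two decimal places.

92.88

Rebased(Period 1) = 110.8 / 119.3 × 100 = 92.8751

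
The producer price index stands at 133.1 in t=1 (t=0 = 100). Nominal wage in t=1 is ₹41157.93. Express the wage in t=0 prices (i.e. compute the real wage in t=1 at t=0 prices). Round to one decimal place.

30922.6

Real = Nominal ÷ (Index/100) = 41157.93 ÷ (133.1/100)
     = 41157.93 ÷ 1.331 = 30922.5620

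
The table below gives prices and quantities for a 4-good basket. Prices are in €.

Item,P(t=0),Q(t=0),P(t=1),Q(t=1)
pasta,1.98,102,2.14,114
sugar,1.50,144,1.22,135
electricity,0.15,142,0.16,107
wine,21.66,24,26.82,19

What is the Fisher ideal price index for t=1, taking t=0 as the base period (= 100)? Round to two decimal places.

109.92

Laspeyres component (base-period weights):
ΣP(t=1)Q(t=0) = 2.14×102 + 1.22×144 + 0.16×142 + 26.82×24 = 218.28 + 175.68 + 22.72 + 643.68 = 1060.36
ΣP(t=0)Q(t=0) = 1.98×102 + 1.50×144 + 0.15×142 + 21.66×24 = 201.96 + 216 + 21.3 + 519.84 = 959.1
L = 1060.36 / 959.1 × 100 = 110.5578
Paasche component (current-period weights):
ΣP(t=1)Q(t=1) = 2.14×114 + 1.22×135 + 0.16×107 + 26.82×19 = 243.96 + 164.7 + 17.12 + 509.58 = 935.36
ΣP(t=0)Q(t=1) = 1.98×114 + 1.50×135 + 0.15×107 + 21.66×19 = 225.72 + 202.5 + 16.05 + 411.54 = 855.81
P = 935.36 / 855.81 × 100 = 109.2953
Fisher = √(L × P) = √(110.5578 × 109.2953) = 109.9247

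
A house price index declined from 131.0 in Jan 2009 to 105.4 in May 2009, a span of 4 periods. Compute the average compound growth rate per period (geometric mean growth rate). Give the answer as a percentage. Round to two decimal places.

Growth factor = (105.4/131.0)^(1/4) = (0.804580)^(1/4) = 0.947092
Growth rate = 0.947092 − 1 = -0.052908 = -5.2908%

-5.29%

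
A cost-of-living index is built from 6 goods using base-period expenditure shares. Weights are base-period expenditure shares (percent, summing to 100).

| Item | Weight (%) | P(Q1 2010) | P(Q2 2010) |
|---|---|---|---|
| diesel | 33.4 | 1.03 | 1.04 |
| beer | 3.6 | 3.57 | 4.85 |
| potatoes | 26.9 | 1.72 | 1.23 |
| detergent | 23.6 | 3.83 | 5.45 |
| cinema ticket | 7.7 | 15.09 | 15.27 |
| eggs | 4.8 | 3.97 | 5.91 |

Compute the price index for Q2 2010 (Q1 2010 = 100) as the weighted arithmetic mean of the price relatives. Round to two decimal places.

diesel: 33.4 × (1.04/1.03) = 33.4 × 1.009709 = 33.7243
beer: 3.6 × (4.85/3.57) = 3.6 × 1.358543 = 4.8908
potatoes: 26.9 × (1.23/1.72) = 26.9 × 0.715116 = 19.2366
detergent: 23.6 × (5.45/3.83) = 23.6 × 1.422977 = 33.5822
cinema ticket: 7.7 × (15.27/15.09) = 7.7 × 1.011928 = 7.7918
eggs: 4.8 × (5.91/3.97) = 4.8 × 1.488665 = 7.1456
Index = Σ wᵢ·(p₁ᵢ/p₀ᵢ) = 33.7243 + 4.8908 + 19.2366 + 33.5822 + 7.7918 + 7.1456 = 106.3713

106.37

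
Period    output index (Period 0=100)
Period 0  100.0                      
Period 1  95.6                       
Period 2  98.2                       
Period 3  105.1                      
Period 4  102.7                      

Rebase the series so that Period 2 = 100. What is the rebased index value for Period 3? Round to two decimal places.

Rebased(Period 3) = 105.1 / 98.2 × 100 = 107.0265

107.03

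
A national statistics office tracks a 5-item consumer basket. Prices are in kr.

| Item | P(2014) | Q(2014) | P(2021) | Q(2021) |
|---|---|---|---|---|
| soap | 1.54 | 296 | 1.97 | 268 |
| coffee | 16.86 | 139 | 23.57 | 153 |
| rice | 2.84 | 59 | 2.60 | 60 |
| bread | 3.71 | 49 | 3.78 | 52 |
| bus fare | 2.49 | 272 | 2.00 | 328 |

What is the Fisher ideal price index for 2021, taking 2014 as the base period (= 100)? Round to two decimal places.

Laspeyres component (base-period weights):
ΣP(2021)Q(2014) = 1.97×296 + 23.57×139 + 2.60×59 + 3.78×49 + 2.00×272 = 583.12 + 3276.23 + 153.4 + 185.22 + 544 = 4741.97
ΣP(2014)Q(2014) = 1.54×296 + 16.86×139 + 2.84×59 + 3.71×49 + 2.49×272 = 455.84 + 2343.54 + 167.56 + 181.79 + 677.28 = 3826.01
L = 4741.97 / 3826.01 × 100 = 123.9403
Paasche component (current-period weights):
ΣP(2021)Q(2021) = 1.97×268 + 23.57×153 + 2.60×60 + 3.78×52 + 2.00×328 = 527.96 + 3606.21 + 156 + 196.56 + 656 = 5142.73
ΣP(2014)Q(2021) = 1.54×268 + 16.86×153 + 2.84×60 + 3.71×52 + 2.49×328 = 412.72 + 2579.58 + 170.4 + 192.92 + 816.72 = 4172.34
P = 5142.73 / 4172.34 × 100 = 123.2577
Fisher = √(L × P) = √(123.9403 × 123.2577) = 123.5985

123.60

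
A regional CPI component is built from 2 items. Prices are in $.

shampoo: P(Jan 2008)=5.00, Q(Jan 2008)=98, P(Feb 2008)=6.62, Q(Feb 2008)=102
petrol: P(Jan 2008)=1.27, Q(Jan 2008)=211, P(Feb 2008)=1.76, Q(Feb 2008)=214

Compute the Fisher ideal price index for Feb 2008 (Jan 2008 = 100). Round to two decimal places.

Laspeyres component (base-period weights):
ΣP(Feb 2008)Q(Jan 2008) = 6.62×98 + 1.76×211 = 648.76 + 371.36 = 1020.12
ΣP(Jan 2008)Q(Jan 2008) = 5.00×98 + 1.27×211 = 490 + 267.97 = 757.97
L = 1020.12 / 757.97 × 100 = 134.5858
Paasche component (current-period weights):
ΣP(Feb 2008)Q(Feb 2008) = 6.62×102 + 1.76×214 = 675.24 + 376.64 = 1051.88
ΣP(Jan 2008)Q(Feb 2008) = 5.00×102 + 1.27×214 = 510 + 271.78 = 781.78
P = 1051.88 / 781.78 × 100 = 134.5494
Fisher = √(L × P) = √(134.5858 × 134.5494) = 134.5676

134.57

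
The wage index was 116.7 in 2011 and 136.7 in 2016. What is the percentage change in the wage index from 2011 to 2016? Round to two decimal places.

17.14%

Change = (136.7 − 116.7) / 116.7 × 100
       = 20.0 / 116.7 × 100 = 17.1380%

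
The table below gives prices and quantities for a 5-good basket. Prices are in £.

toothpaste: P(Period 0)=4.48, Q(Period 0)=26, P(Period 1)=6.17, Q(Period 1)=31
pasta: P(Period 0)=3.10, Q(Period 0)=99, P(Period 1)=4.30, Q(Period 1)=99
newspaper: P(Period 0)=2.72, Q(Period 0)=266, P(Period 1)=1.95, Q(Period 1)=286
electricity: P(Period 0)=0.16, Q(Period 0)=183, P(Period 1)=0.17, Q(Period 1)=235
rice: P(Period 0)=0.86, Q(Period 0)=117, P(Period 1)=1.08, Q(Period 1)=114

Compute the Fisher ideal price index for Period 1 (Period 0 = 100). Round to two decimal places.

Laspeyres component (base-period weights):
ΣP(Period 1)Q(Period 0) = 6.17×26 + 4.30×99 + 1.95×266 + 0.17×183 + 1.08×117 = 160.42 + 425.7 + 518.7 + 31.11 + 126.36 = 1262.29
ΣP(Period 0)Q(Period 0) = 4.48×26 + 3.10×99 + 2.72×266 + 0.16×183 + 0.86×117 = 116.48 + 306.9 + 723.52 + 29.28 + 100.62 = 1276.8
L = 1262.29 / 1276.8 × 100 = 98.8636
Paasche component (current-period weights):
ΣP(Period 1)Q(Period 1) = 6.17×31 + 4.30×99 + 1.95×286 + 0.17×235 + 1.08×114 = 191.27 + 425.7 + 557.7 + 39.95 + 123.12 = 1337.74
ΣP(Period 0)Q(Period 1) = 4.48×31 + 3.10×99 + 2.72×286 + 0.16×235 + 0.86×114 = 138.88 + 306.9 + 777.92 + 37.6 + 98.04 = 1359.34
P = 1337.74 / 1359.34 × 100 = 98.4110
Fisher = √(L × P) = √(98.8636 × 98.4110) = 98.6370

98.64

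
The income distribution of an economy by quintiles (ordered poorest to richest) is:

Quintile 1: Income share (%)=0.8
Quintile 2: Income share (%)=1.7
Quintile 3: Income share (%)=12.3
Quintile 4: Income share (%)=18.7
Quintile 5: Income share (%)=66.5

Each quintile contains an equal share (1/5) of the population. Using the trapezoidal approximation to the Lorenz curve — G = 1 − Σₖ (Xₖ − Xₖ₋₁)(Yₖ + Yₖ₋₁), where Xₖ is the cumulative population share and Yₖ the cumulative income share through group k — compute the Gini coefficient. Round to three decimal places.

0.594

Cumulative income shares Yₖ: 0.0080, 0.0250, 0.1480, 0.3350, 1.0000
Σ (Xₖ−Xₖ₋₁)(Yₖ+Yₖ₋₁) = (1/5)(0.0080+0.0000) + (1/5)(0.0250+0.0080) + (1/5)(0.1480+0.0250) + (1/5)(0.3350+0.1480) + (1/5)(1.0000+0.3350)
  = 0.0016 + 0.0066 + 0.0346 + 0.0966 + 0.2670 = 0.4064
G = 1 − 0.4064 = 0.5936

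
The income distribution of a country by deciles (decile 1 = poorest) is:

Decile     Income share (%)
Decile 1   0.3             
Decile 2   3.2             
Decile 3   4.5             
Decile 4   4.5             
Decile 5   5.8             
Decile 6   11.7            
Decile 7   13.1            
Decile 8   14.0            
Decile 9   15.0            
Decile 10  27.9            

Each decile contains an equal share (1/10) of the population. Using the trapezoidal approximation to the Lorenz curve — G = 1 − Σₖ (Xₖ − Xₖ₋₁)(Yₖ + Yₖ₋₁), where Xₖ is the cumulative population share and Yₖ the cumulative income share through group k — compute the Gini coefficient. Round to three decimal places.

0.410

Cumulative income shares Yₖ: 0.0030, 0.0350, 0.0800, 0.1250, 0.1830, 0.3000, 0.4310, 0.5710, 0.7210, 1.0000
Σ (Xₖ−Xₖ₋₁)(Yₖ+Yₖ₋₁) = (1/10)(0.0030+0.0000) + (1/10)(0.0350+0.0030) + (1/10)(0.0800+0.0350) + (1/10)(0.1250+0.0800) + (1/10)(0.1830+0.1250) + (1/10)(0.3000+0.1830) + (1/10)(0.4310+0.3000) + (1/10)(0.5710+0.4310) + (1/10)(0.7210+0.5710) + (1/10)(1.0000+0.7210)
  = 0.0003 + 0.0038 + 0.0115 + 0.0205 + 0.0308 + 0.0483 + 0.0731 + 0.1002 + 0.1292 + 0.1721 = 0.5898
G = 1 − 0.5898 = 0.4102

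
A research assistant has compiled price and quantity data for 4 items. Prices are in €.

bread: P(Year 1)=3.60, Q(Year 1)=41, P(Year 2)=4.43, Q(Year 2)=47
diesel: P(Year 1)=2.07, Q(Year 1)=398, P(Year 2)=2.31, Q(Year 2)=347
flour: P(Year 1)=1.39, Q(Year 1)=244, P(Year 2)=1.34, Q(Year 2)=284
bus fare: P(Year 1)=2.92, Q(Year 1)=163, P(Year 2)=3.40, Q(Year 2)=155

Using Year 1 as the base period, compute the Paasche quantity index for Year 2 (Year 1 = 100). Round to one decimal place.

Paasche quantity index uses current-period prices as weights.
ΣP(Year 2)·Q(Year 2) = 4.43×47 + 2.31×347 + 1.34×284 + 3.40×155 = 208.21 + 801.57 + 380.56 + 527 = 1917.34
ΣP(Year 2)·Q(Year 1) = 4.43×41 + 2.31×398 + 1.34×244 + 3.40×163 = 181.63 + 919.38 + 326.96 + 554.2 = 1982.17
Index = 1917.34 / 1982.17 × 100 = 96.7293

96.7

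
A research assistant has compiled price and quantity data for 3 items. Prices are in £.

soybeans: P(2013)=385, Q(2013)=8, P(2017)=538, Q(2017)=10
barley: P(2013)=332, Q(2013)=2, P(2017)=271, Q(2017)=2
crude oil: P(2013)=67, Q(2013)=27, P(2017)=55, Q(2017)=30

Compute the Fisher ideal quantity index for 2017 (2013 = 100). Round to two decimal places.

118.54

Laspeyres component (base-period weights):
ΣP(2013)Q(2017) = 385×10 + 332×2 + 67×30 = 3850 + 664 + 2010 = 6524
ΣP(2013)Q(2013) = 385×8 + 332×2 + 67×27 = 3080 + 664 + 1809 = 5553
L = 6524 / 5553 × 100 = 117.4860
Paasche component (current-period weights):
ΣP(2017)Q(2017) = 538×10 + 271×2 + 55×30 = 5380 + 542 + 1650 = 7572
ΣP(2017)Q(2013) = 538×8 + 271×2 + 55×27 = 4304 + 542 + 1485 = 6331
P = 7572 / 6331 × 100 = 119.6020
Fisher = √(L × P) = √(117.4860 × 119.6020) = 118.5393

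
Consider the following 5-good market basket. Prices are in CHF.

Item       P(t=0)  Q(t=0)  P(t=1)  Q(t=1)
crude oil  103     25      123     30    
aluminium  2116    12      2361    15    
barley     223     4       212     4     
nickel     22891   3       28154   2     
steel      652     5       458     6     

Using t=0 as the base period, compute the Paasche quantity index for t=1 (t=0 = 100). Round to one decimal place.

83.2

Paasche quantity index uses current-period prices as weights.
ΣP(t=1)·Q(t=1) = 123×30 + 2361×15 + 212×4 + 28154×2 + 458×6 = 3690 + 35415 + 848 + 56308 + 2748 = 99009
ΣP(t=1)·Q(t=0) = 123×25 + 2361×12 + 212×4 + 28154×3 + 458×5 = 3075 + 28332 + 848 + 84462 + 2290 = 119007
Index = 99009 / 119007 × 100 = 83.1959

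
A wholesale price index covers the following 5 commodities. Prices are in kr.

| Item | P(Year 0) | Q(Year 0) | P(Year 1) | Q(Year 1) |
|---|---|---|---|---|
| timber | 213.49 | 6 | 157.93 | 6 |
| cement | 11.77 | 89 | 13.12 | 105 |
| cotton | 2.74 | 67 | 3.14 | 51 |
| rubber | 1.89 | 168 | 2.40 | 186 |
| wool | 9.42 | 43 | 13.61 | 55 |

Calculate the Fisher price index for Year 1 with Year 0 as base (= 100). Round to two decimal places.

103.41

Laspeyres component (base-period weights):
ΣP(Year 1)Q(Year 0) = 157.93×6 + 13.12×89 + 3.14×67 + 2.40×168 + 13.61×43 = 947.58 + 1167.68 + 210.38 + 403.2 + 585.23 = 3314.07
ΣP(Year 0)Q(Year 0) = 213.49×6 + 11.77×89 + 2.74×67 + 1.89×168 + 9.42×43 = 1280.94 + 1047.53 + 183.58 + 317.52 + 405.06 = 3234.63
L = 3314.07 / 3234.63 × 100 = 102.4559
Paasche component (current-period weights):
ΣP(Year 1)Q(Year 1) = 157.93×6 + 13.12×105 + 3.14×51 + 2.40×186 + 13.61×55 = 947.58 + 1377.6 + 160.14 + 446.4 + 748.55 = 3680.27
ΣP(Year 0)Q(Year 1) = 213.49×6 + 11.77×105 + 2.74×51 + 1.89×186 + 9.42×55 = 1280.94 + 1235.85 + 139.74 + 351.54 + 518.1 = 3526.17
P = 3680.27 / 3526.17 × 100 = 104.3702
Fisher = √(L × P) = √(102.4559 × 104.3702) = 103.4086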